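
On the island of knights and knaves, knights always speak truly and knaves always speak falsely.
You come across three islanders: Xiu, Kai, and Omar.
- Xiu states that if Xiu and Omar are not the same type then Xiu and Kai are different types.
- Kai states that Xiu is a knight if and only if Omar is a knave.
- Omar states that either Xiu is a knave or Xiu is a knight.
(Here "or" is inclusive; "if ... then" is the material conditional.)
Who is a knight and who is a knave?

Xiu is a knight, Kai is a knave, and Omar is a knight.

Xiu is a knight; "if Xiu and Omar are not the same type then Xiu and Kai are different types" is true, as required.
Kai (knave): "Xiu is a knight if and only if Omar is a knave" — False. ✓
Omar is a knight, so "either Xiu is a knave or Xiu is a knight" must be true — and it is.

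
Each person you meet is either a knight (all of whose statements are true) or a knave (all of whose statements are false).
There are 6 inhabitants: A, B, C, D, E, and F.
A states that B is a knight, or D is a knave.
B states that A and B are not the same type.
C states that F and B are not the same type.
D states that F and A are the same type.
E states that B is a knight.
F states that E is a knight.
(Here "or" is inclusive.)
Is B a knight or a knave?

B is a knave.

Consistent assignments: {A=knave, B=knave, C=knave, D=knight, E=knave, F=knave}
In every consistent assignment, B is a knave.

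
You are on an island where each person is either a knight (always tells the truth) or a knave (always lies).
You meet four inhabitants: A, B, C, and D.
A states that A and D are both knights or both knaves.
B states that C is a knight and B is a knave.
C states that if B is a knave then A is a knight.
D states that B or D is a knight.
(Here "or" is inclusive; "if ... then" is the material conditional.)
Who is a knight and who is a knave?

A is a knave, B is a knave, C is a knave, and D is a knight.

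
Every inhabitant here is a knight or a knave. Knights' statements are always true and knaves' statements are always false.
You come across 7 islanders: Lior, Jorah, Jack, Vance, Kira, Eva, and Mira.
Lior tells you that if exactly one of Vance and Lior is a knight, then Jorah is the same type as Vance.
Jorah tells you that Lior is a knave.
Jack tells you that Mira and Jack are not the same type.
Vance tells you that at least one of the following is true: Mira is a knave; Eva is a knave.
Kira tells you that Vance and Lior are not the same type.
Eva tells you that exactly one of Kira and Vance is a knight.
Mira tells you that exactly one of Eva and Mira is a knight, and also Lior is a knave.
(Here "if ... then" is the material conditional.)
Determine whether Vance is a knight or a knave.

Vance is a knight.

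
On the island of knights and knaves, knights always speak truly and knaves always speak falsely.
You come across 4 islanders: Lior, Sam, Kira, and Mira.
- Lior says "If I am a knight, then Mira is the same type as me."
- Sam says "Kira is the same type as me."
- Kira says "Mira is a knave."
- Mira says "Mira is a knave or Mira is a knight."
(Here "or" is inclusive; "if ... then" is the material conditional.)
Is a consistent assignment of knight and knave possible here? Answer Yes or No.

No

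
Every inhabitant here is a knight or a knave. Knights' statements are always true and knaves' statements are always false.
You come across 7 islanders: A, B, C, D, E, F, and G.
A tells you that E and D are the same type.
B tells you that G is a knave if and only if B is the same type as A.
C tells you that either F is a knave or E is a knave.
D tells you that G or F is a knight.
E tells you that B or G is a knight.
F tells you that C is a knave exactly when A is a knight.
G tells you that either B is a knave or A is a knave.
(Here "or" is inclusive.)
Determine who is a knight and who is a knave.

Knights: A, B, D, E, and F. Knaves: C and G.

A is a knight, so "E and D are the same type" must be true — and it is.
B is a knight; "G is a knave if and only if B is the same type as A" is true, as required.
Since C is a knave, "either F is a knave or E is a knave" needs to be false, which holds.
As a knight, D's statement "G or F is a knight" should be true; it is.
As a knight, E's statement "B or G is a knight" should be true; it is.
F (knight): "C is a knave exactly when A is a knight" — true. ✓
Since G is a knave, "either B is a knave or A is a knave" needs to be false, which holds.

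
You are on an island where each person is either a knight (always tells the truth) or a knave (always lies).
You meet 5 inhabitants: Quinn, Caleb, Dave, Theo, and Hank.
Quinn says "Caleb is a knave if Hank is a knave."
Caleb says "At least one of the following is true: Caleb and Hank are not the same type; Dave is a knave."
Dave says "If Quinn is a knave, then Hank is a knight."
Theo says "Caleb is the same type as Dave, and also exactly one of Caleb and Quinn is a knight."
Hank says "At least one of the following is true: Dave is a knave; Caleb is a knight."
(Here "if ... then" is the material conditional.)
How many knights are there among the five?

2

The unique consistent assignment is Quinn=knight, Caleb=knave, Dave=knight, Theo=knave, Hank=knave.
That has 2 knights.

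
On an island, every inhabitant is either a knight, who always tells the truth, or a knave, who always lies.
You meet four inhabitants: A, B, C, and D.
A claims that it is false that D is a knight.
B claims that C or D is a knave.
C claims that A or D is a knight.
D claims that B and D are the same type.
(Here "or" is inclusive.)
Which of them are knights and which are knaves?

A is a knight, B is a knight, C is a knight, and D is a knave.

A (knight): "it is false that D is a knight" — True. ✓
Since B is a knight, "C or D is a knave" needs to be True, which holds.
C is a knight, so "A or D is a knight" must be True — and it is.
D (knave): "B and D are the same type" — False. ✓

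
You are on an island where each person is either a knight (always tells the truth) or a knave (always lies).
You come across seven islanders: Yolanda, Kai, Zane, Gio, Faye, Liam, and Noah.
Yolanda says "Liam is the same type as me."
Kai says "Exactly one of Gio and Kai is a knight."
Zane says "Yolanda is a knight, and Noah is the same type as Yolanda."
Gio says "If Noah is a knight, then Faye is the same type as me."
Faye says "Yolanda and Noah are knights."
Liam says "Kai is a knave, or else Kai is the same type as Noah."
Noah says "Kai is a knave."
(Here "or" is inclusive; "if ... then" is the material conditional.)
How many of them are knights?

5

The unique consistent assignment is Yolanda=knight, Kai=knave, Zane=knight, Gio=knave, Faye=knight, Liam=knight, Noah=knight.
That has 5 knights.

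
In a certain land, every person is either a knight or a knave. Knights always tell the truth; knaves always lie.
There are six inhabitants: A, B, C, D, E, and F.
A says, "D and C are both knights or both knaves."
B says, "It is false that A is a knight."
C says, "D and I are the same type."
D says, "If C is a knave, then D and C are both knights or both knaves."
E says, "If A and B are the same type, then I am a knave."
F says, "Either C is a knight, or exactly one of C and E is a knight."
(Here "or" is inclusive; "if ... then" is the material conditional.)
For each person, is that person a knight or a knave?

A is a knight, B is a knave, C is a knight, D is a knight, E is a knight, and F is a knight.

A (knight): "D and C are both knights or both knaves" — True. ✓
Since B is a knave, "it is false that A is a knight" needs to be False, which holds.
C is a knight; "D and I are the same type" is True, as required.
D is a knight, so "if C is a knave, then D and C are both knights or both knaves" must be True — and it is.
E is a knight, so "if A and B are the same type, then I am a knave" must be True — and it is.
Since F is a knight, "either C is a knight, or exactly one of C and E is a knight" needs to be True, which holds.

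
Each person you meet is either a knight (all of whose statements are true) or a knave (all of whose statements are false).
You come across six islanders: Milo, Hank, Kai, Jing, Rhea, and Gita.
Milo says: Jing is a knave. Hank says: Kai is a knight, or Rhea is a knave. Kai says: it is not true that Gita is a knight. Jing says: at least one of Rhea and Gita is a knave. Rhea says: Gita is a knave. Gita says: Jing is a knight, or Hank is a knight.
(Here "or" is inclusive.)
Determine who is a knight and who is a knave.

Since Milo is a knave, "Jing is a knave" needs to be False, which holds.
As a knight, Hank's statement "Kai is a knight, or Rhea is a knave" should be True; it is.
Kai is a knave, and the claim "it is not true that Gita is a knight" is indeed False.
Jing (knight): "at least one of Rhea and Gita is a knave" — True. ✓
Rhea (knave): "Gita is a knave" — False. ✓
Gita is a knight, and the claim "Jing is a knight, or Hank is a knight" is indeed True.

Milo is a knave, Hank is a knight, Kai is a knave, Jing is a knight, Rhea is a knave, and Gita is a knight.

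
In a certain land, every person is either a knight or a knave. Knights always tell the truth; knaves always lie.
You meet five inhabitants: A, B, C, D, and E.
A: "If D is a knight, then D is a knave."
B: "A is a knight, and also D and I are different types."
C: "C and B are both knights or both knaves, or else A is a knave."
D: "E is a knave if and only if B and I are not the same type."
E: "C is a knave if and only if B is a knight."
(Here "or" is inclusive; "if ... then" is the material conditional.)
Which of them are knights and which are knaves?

A is a knight; "if D is a knight, then D is a knave" is true, as required.
B is a knight, and the claim "A is a knight, and also D and I are different types" is indeed true.
C is a knave, so "C and B are both knights or both knaves, or else A is a knave" must be false — and it is.
D is a knave, and the claim "E is a knave if and only if B and I are not the same type" is indeed false.
E (knight): "C is a knave if and only if B is a knight" — true. ✓

A is a knight, B is a knight, C is a knave, D is a knave, and E is a knight.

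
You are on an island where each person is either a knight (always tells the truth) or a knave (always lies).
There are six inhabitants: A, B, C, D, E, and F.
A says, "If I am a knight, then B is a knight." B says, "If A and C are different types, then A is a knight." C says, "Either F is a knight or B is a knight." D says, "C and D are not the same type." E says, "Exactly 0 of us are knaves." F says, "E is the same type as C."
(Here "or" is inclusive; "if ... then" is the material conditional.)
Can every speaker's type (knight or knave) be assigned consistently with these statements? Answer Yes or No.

Checking all 64 assignments, each has at least one speaker whose statement's truth value contradicts their type.

No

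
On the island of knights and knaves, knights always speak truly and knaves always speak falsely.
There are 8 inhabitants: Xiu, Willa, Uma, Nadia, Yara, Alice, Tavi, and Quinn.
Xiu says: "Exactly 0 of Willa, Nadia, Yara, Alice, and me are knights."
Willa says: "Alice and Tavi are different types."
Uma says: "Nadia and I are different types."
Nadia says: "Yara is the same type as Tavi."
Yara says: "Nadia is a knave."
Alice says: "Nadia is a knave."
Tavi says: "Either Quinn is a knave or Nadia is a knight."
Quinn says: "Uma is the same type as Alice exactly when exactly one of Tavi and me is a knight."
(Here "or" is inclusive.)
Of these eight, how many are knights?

5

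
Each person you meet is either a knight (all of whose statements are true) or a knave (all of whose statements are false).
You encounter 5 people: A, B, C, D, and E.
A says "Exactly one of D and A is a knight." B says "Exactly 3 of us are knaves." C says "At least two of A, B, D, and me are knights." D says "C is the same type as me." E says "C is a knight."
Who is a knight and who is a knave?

A is a knight, so "exactly one of D and A is a knight" must be true — and it is.
B is a knave, so "exactly 3 of us are knaves" must be False — and it is.
C is a knight; "at least two of A, B, D, and me are knights" is true, as required.
As a knave, D's statement "C is the same type as me" should be False; it is.
E is a knight, so "C is a knight" must be true — and it is.

A is a knight, B is a knave, C is a knight, D is a knave, and E is a knight.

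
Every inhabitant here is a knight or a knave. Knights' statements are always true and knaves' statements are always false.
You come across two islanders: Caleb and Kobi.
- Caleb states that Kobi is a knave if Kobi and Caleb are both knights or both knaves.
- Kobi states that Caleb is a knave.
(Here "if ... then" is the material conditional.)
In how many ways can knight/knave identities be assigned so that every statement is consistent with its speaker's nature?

1

Consistent assignments:
  Caleb=knight, Kobi=knave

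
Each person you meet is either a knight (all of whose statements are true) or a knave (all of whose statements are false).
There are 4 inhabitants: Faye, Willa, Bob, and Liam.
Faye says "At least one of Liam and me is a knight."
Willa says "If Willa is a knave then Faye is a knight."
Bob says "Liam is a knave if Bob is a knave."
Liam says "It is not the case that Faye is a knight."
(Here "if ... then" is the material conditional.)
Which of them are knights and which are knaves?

Faye is a knight, so "at least one of Liam and me is a knight" must be true — and it is.
Since Willa is a knight, "if Willa is a knave then Faye is a knight" needs to be true, which holds.
Bob is a knight, so "Liam is a knave if Bob is a knave" must be true — and it is.
Liam is a knave, and the claim "it is not the case that Faye is a knight" is indeed false.

Faye is a knight, Willa is a knight, Bob is a knight, and Liam is a knave.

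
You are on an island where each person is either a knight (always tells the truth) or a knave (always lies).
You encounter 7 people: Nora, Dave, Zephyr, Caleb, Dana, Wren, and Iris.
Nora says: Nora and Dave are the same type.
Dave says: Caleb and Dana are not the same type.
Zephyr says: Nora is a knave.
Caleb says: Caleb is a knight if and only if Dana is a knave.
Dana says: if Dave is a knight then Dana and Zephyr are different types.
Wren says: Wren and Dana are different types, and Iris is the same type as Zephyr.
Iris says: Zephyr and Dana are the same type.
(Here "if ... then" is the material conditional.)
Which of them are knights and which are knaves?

Nora is a knight, Dave is a knight, Zephyr is a knave, Caleb is a knight, Dana is a knave, Wren is a knave, and Iris is a knight.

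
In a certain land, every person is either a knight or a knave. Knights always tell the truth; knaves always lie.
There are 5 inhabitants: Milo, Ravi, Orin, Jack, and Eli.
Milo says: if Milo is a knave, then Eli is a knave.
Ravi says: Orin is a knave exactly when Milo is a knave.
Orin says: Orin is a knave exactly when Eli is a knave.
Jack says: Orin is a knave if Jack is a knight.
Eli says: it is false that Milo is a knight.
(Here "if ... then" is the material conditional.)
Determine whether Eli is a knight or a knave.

Eli is a knight.

Consistent assignments: {Milo=knave, Ravi=knight, Orin=knave, Jack=knight, Eli=knight}
In every consistent assignment, Eli is a knight.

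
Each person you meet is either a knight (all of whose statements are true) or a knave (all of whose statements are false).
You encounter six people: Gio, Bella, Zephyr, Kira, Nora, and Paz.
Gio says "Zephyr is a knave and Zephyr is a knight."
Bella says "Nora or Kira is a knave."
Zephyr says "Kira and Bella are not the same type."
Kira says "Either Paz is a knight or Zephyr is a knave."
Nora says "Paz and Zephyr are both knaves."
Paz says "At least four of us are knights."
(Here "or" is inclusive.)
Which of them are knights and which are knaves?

Gio is a knave, Bella is a knight, Zephyr is a knight, Kira is a knave, Nora is a knave, and Paz is a knave.

Gio is a knave; "Zephyr is a knave and Zephyr is a knight" is false, as required.
As a knight, Bella's statement "Nora or Kira is a knave" should be True; it is.
Zephyr is a knight; "Kira and Bella are not the same type" is True, as required.
Kira is a knave, and the claim "either Paz is a knight or Zephyr is a knave" is indeed false.
Nora is a knave, so "Paz and Zephyr are both knaves" must be false — and it is.
Since Paz is a knave, "at least four of us are knights" needs to be false, which holds.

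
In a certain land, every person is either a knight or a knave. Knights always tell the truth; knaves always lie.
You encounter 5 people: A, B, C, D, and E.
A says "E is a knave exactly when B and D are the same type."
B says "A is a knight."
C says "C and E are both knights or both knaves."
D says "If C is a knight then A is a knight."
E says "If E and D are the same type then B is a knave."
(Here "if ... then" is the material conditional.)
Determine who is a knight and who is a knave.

Since A is a knave, "E is a knave exactly when B and D are the same type" needs to be false, which holds.
Since B is a knave, "A is a knight" needs to be false, which holds.
C (knight): "C and E are both knights or both knaves" — True. ✓
D is a knave; "if C is a knight then A is a knight" is false, as required.
E is a knight; "if E and D are the same type then B is a knave" is True, as required.

A is a knave, B is a knave, C is a knight, D is a knave, and E is a knight.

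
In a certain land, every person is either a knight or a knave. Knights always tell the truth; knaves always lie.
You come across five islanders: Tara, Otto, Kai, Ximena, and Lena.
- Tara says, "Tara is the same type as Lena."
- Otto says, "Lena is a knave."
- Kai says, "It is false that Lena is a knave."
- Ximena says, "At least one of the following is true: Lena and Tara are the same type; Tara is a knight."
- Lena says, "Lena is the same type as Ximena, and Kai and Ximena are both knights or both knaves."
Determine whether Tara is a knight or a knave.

Tara is a knight.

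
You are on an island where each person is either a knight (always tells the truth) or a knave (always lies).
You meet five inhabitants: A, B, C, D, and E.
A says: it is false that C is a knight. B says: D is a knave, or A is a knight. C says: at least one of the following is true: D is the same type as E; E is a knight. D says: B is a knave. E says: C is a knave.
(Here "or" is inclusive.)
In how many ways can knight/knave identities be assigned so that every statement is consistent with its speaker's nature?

1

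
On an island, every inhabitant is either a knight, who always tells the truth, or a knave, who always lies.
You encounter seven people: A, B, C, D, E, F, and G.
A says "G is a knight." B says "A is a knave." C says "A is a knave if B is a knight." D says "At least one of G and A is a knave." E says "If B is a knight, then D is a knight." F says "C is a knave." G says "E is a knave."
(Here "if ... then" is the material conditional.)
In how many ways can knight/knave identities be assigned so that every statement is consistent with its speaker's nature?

1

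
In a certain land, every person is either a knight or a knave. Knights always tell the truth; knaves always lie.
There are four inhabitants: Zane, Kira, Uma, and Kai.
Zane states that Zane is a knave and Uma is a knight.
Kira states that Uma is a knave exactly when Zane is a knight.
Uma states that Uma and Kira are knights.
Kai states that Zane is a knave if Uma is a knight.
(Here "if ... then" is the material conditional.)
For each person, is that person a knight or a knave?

Zane is a knave, Kira is a knave, Uma is a knave, and Kai is a knight.

Suppose Zane is a knight. Then Zane's statement "Zane is a knave and Uma is a knight" would have to be true. Checking the 8 ways to assign the others, none is consistent with every speaker.
(For instance, with Kira=knave, Uma=knave, Kai=knight, Zane's claim "Zane is a knave and Uma is a knight" comes out false where it would need to be true.)
So Zane must be a knave, making "Zane is a knave and Uma is a knight" false. Taking Zane=knave, Kira=knave, Uma=knave, Kai=knight, each remaining statement checks out:
  Kira (knave): "Uma is a knave exactly when Zane is a knight" — false. ✓
  Uma (knave): "Uma and Kira are knights" — false. ✓
  Kai (knight): "Zane is a knave if Uma is a knight" — true. ✓
This is the unique consistent assignment.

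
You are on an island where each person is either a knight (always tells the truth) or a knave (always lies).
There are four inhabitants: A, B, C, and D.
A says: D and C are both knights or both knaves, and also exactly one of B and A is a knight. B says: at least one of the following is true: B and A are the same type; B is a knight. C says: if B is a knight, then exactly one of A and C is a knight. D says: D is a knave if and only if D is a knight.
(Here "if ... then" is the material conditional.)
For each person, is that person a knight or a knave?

A is a knave, B is a knight, C is a knight, and D is a knave.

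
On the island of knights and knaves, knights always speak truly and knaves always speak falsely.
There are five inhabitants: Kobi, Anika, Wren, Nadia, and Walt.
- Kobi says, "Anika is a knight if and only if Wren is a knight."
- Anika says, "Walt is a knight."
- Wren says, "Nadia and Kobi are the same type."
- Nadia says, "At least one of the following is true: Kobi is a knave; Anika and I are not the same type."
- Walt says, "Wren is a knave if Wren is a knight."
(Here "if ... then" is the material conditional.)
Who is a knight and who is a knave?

Kobi is a knave, so "Anika is a knight if and only if Wren is a knight" must be False — and it is.
As a knight, Anika's statement "Walt is a knight" should be true; it is.
Wren is a knave, so "Nadia and Kobi are the same type" must be False — and it is.
Nadia is a knight; "at least one of the following is true: Kobi is a knave; Anika and I are not the same type" is true, as required.
Since Walt is a knight, "Wren is a knave if Wren is a knight" needs to be true, which holds.

Kobi is a knave, Anika is a knight, Wren is a knave, Nadia is a knight, and Walt is a knight.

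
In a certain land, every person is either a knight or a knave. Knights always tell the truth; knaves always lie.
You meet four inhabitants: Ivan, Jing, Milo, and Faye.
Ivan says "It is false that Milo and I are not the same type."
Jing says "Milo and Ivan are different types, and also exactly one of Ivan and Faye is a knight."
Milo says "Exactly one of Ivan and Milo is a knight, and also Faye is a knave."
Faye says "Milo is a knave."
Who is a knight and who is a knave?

Knights: Milo. Knaves: Ivan, Jing, and Faye.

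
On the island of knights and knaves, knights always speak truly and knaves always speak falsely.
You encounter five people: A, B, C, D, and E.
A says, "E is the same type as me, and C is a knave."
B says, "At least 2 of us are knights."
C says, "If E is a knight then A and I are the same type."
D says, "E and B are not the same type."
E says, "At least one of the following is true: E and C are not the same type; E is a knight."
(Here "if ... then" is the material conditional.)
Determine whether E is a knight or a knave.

E is a knight.

Consistent assignments: {A=knight, B=knight, C=knave, D=knave, E=knight}
In every consistent assignment, E is a knight.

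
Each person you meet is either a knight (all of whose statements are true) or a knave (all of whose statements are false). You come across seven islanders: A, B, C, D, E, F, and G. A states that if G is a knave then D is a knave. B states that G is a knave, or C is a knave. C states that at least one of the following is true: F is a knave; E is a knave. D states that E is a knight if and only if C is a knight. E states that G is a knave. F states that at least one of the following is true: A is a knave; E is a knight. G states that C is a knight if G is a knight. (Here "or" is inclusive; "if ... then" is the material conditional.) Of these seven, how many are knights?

3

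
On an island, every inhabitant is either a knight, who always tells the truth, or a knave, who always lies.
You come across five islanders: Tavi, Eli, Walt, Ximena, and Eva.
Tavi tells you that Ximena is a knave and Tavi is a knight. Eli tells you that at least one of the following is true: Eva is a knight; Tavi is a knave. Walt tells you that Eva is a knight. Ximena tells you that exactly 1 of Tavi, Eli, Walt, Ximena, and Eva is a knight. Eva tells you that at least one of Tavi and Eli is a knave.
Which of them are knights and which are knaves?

Knights: Eli, Walt, and Eva. Knaves: Tavi and Ximena.

As a knave, Tavi's statement "Ximena is a knave and Tavi is a knight" should be false; it is.
Eli is a knight, so "at least one of the following is true: Eva is a knight; Tavi is a knave" must be true — and it is.
Walt (knight): "Eva is a knight" — true. ✓
Ximena is a knave, and the claim "exactly 1 of Tavi, Eli, Walt, Ximena, and Eva is a knight" is indeed false.
Eva (knight): "at least one of Tavi and Eli is a knave" — true. ✓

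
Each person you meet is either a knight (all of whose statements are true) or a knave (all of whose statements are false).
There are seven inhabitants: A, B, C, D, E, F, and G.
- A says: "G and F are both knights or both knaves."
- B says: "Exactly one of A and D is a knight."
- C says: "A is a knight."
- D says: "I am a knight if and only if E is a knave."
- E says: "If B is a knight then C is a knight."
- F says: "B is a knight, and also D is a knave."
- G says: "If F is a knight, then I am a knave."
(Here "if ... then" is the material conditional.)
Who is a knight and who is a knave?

A is a knave, B is a knight, C is a knave, D is a knight, E is a knave, F is a knave, and G is a knight.

As a knave, A's statement "G and F are both knights or both knaves" should be False; it is.
B is a knight, so "exactly one of A and D is a knight" must be True — and it is.
C is a knave; "A is a knight" is False, as required.
D is a knight, and the claim "I am a knight if and only if E is a knave" is indeed True.
E is a knave, so "if B is a knight then C is a knight" must be False — and it is.
As a knave, F's statement "B is a knight, and also D is a knave" should be False; it is.
G is a knight; "if F is a knight, then I am a knave" is True, as required.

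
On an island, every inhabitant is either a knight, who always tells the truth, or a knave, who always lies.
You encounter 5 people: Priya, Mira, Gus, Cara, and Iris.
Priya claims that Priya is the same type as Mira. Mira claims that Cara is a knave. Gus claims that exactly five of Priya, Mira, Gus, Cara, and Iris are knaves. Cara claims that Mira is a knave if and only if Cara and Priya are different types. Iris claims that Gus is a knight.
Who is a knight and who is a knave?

Priya is a knight, Mira is a knight, Gus is a knave, Cara is a knave, and Iris is a knave.

Suppose Priya is a knave. Then Priya's statement "Priya is the same type as Mira" would have to be false. Checking the 16 ways to assign the others, none is consistent with every speaker.
(For instance, with Mira=knight, Gus=knave, Cara=knave, Iris=knave, Cara's claim "Mira is a knave if and only if Cara and Priya are different types" comes out true where it would need to be false.)
So Priya must be a knight, making "Priya is the same type as Mira" true. Taking Priya=knight, Mira=knight, Gus=knave, Cara=knave, Iris=knave, each remaining statement checks out:
  Mira (knight): "Cara is a knave" — true. ✓
  Gus (knave): "exactly five of Priya, Mira, Gus, Cara, and Iris are knaves" — false. ✓
  Cara (knave): "Mira is a knave if and only if Cara and Priya are different types" — false. ✓
  Iris (knave): "Gus is a knight" — false. ✓
This is the unique consistent assignment.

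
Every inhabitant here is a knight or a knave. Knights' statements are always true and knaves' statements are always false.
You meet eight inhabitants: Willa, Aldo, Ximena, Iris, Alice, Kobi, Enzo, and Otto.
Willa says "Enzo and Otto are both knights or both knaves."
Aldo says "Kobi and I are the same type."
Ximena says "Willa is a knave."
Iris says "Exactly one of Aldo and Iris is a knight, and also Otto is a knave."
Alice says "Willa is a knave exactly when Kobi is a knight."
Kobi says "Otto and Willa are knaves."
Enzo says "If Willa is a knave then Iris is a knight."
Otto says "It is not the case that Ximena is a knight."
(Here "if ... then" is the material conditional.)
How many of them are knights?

The unique consistent assignment is Willa=knave, Aldo=knave, Ximena=knight, Iris=knight, Alice=knight, Kobi=knight, Enzo=knight, Otto=knave.
That has 5 knights.

5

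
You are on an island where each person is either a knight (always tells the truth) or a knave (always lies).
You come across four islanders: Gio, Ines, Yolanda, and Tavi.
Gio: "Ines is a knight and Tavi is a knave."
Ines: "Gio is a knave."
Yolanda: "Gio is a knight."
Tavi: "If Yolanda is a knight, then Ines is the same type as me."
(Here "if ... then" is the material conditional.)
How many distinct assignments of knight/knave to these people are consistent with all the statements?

1

Consistent assignments:
  Gio=knave, Ines=knight, Yolanda=knave, Tavi=knight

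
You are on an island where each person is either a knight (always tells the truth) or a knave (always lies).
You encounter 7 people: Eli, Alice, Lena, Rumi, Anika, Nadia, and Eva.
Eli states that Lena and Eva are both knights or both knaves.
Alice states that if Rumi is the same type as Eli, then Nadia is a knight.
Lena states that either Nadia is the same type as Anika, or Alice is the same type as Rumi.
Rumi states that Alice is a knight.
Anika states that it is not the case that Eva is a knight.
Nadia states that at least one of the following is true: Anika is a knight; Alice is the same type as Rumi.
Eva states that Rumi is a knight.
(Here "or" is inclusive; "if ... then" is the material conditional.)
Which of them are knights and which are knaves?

Eli is a knight, Alice is a knight, Lena is a knight, Rumi is a knight, Anika is a knave, Nadia is a knight, and Eva is a knight.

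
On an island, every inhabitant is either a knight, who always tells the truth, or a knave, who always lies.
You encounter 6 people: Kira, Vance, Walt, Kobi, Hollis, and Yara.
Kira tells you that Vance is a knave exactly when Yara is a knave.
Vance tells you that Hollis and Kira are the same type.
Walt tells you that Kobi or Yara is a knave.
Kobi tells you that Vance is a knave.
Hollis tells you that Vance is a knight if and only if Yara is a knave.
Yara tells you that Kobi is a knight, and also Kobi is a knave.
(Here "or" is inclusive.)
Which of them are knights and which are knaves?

Kira is a knight, Vance is a knave, Walt is a knight, Kobi is a knight, Hollis is a knave, and Yara is a knave.

Kira is a knight, so "Vance is a knave exactly when Yara is a knave" must be true — and it is.
As a knave, Vance's statement "Hollis and Kira are the same type" should be false; it is.
Since Walt is a knight, "Kobi or Yara is a knave" needs to be true, which holds.
Since Kobi is a knight, "Vance is a knave" needs to be true, which holds.
As a knave, Hollis's statement "Vance is a knight if and only if Yara is a knave" should be false; it is.
Yara is a knave, and the claim "Kobi is a knight, and also Kobi is a knave" is indeed false.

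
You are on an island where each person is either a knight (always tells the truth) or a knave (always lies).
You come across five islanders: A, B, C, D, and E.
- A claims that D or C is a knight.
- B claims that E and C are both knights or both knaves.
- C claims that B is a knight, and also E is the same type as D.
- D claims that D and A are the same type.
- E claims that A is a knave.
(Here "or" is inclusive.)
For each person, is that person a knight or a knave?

Knights: A, B, and D. Knaves: C and E.

As a knight, A's statement "D or C is a knight" should be True; it is.
B is a knight, so "E and C are both knights or both knaves" must be True — and it is.
As a knave, C's statement "B is a knight, and also E is the same type as D" should be false; it is.
As a knight, D's statement "D and A are the same type" should be True; it is.
E is a knave, and the claim "A is a knave" is indeed false.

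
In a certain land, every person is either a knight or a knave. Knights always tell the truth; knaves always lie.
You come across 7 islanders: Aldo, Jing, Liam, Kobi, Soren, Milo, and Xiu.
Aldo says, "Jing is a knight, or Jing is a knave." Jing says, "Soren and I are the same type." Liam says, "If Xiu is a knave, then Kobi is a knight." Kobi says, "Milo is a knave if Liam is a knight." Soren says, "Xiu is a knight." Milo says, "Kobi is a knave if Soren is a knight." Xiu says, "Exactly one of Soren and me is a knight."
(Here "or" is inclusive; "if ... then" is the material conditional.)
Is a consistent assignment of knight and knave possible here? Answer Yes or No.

No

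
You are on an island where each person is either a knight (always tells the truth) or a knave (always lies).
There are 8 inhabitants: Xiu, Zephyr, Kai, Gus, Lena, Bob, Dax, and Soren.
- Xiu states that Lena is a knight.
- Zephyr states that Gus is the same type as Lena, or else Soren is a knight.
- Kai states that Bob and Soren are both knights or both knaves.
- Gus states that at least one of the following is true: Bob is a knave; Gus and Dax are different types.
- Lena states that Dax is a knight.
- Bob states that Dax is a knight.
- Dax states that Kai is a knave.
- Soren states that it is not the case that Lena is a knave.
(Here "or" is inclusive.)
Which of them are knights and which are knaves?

Xiu is a knave, Zephyr is a knave, Kai is a knight, Gus is a knight, Lena is a knave, Bob is a knave, Dax is a knave, and Soren is a knave.

Xiu (knave): "Lena is a knight" — false. ✓
As a knave, Zephyr's statement "Gus is the same type as Lena, or else Soren is a knight" should be false; it is.
Kai is a knight, so "Bob and Soren are both knights or both knaves" must be true — and it is.
Gus is a knight; "at least one of the following is true: Bob is a knave; Gus and Dax are different types" is true, as required.
Lena is a knave; "Dax is a knight" is false, as required.
Since Bob is a knave, "Dax is a knight" needs to be false, which holds.
Dax is a knave, and the claim "Kai is a knave" is indeed false.
As a knave, Soren's statement "it is not the case that Lena is a knave" should be false; it is.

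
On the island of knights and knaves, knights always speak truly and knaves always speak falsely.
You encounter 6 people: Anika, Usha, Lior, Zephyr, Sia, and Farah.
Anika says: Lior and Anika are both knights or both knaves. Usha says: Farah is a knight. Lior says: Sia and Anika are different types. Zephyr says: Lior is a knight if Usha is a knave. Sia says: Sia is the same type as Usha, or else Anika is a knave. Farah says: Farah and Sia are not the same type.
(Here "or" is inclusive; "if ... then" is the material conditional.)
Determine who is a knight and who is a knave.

Anika is a knight, so "Lior and Anika are both knights or both knaves" must be true — and it is.
As a knight, Usha's statement "Farah is a knight" should be true; it is.
Lior is a knight, so "Sia and Anika are different types" must be true — and it is.
As a knight, Zephyr's statement "Lior is a knight if Usha is a knave" should be true; it is.
Sia (knave): "Sia is the same type as Usha, or else Anika is a knave" — False. ✓
Farah is a knight, so "Farah and Sia are not the same type" must be true — and it is.

Knights: Anika, Usha, Lior, Zephyr, and Farah. Knaves: Sia.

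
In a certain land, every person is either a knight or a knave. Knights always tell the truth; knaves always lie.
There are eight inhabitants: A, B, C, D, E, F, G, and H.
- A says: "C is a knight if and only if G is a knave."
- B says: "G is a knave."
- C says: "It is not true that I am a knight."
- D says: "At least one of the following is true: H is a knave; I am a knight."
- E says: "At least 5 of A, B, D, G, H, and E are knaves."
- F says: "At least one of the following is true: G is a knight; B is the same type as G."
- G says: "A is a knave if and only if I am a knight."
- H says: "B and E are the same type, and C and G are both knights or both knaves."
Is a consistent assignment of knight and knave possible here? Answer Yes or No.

No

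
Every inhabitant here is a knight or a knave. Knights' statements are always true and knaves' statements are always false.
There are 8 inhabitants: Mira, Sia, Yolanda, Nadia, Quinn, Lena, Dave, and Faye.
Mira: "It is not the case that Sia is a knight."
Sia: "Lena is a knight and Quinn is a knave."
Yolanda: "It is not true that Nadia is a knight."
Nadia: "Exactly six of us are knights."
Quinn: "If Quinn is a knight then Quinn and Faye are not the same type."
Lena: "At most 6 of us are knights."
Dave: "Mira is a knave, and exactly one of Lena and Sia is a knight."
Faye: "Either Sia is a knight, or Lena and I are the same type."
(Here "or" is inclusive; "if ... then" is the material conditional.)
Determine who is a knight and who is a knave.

Mira is a knight, and the claim "it is not the case that Sia is a knight" is indeed True.
Sia is a knave, and the claim "Lena is a knight and Quinn is a knave" is indeed False.
As a knight, Yolanda's statement "it is not true that Nadia is a knight" should be True; it is.
Nadia is a knave, and the claim "exactly six of us are knights" is indeed False.
Quinn is a knight, and the claim "if Quinn is a knight then Quinn and Faye are not the same type" is indeed True.
Since Lena is a knight, "at most 6 of us are knights" needs to be True, which holds.
Dave is a knave; "Mira is a knave, and exactly one of Lena and Sia is a knight" is False, as required.
Faye is a knave; "either Sia is a knight, or Lena and I are the same type" is False, as required.

Mira is a knight, Sia is a knave, Yolanda is a knight, Nadia is a knave, Quinn is a knight, Lena is a knight, Dave is a knave, and Faye is a knave.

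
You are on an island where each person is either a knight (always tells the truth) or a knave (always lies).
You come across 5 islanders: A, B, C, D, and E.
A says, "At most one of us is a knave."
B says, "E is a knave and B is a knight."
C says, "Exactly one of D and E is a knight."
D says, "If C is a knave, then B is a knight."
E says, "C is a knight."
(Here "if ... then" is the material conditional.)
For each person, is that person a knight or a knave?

A is a knave, and the claim "at most one of us is a knave" is indeed false.
B is a knave, and the claim "E is a knave and B is a knight" is indeed false.
Since C is a knave, "exactly one of D and E is a knight" needs to be false, which holds.
D is a knave; "if C is a knave, then B is a knight" is false, as required.
E is a knave, so "C is a knight" must be false — and it is.

A is a knave, B is a knave, C is a knave, D is a knave, and E is a knave.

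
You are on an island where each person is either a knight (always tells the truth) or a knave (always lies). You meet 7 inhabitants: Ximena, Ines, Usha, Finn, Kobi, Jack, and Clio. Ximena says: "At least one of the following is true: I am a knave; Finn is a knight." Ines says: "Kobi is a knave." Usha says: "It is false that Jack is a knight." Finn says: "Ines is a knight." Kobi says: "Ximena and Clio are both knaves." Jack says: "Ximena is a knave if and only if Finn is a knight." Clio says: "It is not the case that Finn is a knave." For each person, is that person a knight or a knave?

Since Ximena is a knight, "at least one of the following is true: I am a knave; Finn is a knight" needs to be True, which holds.
As a knight, Ines's statement "Kobi is a knave" should be True; it is.
Usha (knight): "it is false that Jack is a knight" — True. ✓
Finn is a knight; "Ines is a knight" is True, as required.
Kobi is a knave, and the claim "Ximena and Clio are both knaves" is indeed False.
Jack (knave): "Ximena is a knave if and only if Finn is a knight" — False. ✓
Clio (knight): "it is not the case that Finn is a knave" — True. ✓

Ximena is a knight, Ines is a knight, Usha is a knight, Finn is a knight, Kobi is a knave, Jack is a knave, and Clio is a knight.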